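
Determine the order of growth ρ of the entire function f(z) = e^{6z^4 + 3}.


|e^{6z^4 + 3}| = e^{Re(6·z^4) + 3} ≤ e^{6|z|^4 + 3} = e^{6r^4 + 3} on |z| = r, so ρ ≤ 4. Choosing z on |z|=r so that 6·z^4 is real positive (always possible by picking arg z appropriately) gives |f(z)| = e^{6r^4 + 3}, matching the bound. The additive constant 3 does not affect log log M(r) ~ 4·log r. Hence ρ = 4.
Therefore ρ = 4.

Order ρ = 4.


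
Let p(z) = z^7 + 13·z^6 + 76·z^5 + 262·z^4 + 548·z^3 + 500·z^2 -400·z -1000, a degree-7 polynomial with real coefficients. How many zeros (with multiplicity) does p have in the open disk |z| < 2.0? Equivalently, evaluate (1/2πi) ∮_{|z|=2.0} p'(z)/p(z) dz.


The zeros of p are: (-3 + 1i), (-3 - 1i), (-1 + 3i), (-1 - 3i), 1, (-3 + 1i), (-3 - 1i).
Their magnitudes are: 3.162, 3.162, 3.162, 3.162, 1, 3.162, 3.162.
Zeros with |z| < R = 2.0: 1.
Count = 1.
By the argument principle, (1/2πi) ∮_{|z|=R} p'(z)/p(z) dz equals exactly this count.

Number of zeros inside |z| < 2.0: 1.


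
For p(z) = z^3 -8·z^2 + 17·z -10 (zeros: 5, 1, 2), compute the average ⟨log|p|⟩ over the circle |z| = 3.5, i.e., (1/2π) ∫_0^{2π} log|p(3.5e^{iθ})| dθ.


Zeros: 1, 2, 5; r = 3.5.
Inside |z| < r: 1, 2. Outside (|z| ≥ r): 5.
p(0) = -10, so log|p(0)| = log(10) = 2.3026.
Apply Jensen: I(r) = log|p(0)| + Σ_k log(r/|z_k|), summed over zeros inside |z| < r.
  log(r/|z_k|) for z_k = 1: log(3.5/1) = 1.2528
  log(r/|z_k|) for z_k = 2: log(3.5/2) = 0.5596
  Outside zeros (5) contribute nothing to the Jensen sum.
Sum over inside zeros: 1.8124.
I(r) = log|p(0)| + (inside sum) = 2.3026 + 1.8124 = 4.1150.
Note: since some zeros are outside |z| ≤ r, the simplified n·log(r) form does NOT apply — only the inside zeros contribute.

I(r) ≈ 4.1150.


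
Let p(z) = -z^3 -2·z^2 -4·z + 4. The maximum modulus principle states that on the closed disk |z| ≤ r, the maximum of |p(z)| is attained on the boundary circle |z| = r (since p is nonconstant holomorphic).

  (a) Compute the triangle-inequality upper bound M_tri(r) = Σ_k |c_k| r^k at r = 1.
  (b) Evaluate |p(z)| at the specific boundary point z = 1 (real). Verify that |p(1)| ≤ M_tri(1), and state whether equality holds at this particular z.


Coefficients: c_0 = 4, c_1 = -4, c_2 = -2, c_3 = -1. Radius r = 1.
Part (a). Triangle bound: M_tri(r) = Σ_k |c_k| r^k
  = |4|·1^0 + |-4|·1^1 + |-2|·1^2 + |-1|·1^3
  = 4 + 4 + 2 + 1 = 11.
This bounds M(r) := max_{|z|=r} |p(z)| from above; equality holds iff all terms c_k z^k can be made to align in phase at a single z on |z|=r.
Part (b). At z = 1 (real, on the circle |z| = r):
  p(1) = (4)·1^0 + (-4)·1^1 + (-2)·1^2 + (-1)·1^3 = -3.
  |p(1)| = 3.
Check: |p(1)| = 3 ≤ 11 = M_tri(1). ✓ Equality does not hold at z = 1 (the coefficients have mixed signs, so the terms do not all align in phase there).

M_tri(1) = 11; |p(1)| = 3; equality at z=1: no.


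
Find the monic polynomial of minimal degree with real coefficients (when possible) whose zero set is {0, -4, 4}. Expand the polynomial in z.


The polynomial is p(z) = ∏_{α ∈ S} (z − α), where S = {0, -4, 4}.
Expanding the product yields: p(z) = z^3 -16·z.
The resulting polynomial has degree 3 and real coefficients as required.

p(z) = z^3 -16·z.


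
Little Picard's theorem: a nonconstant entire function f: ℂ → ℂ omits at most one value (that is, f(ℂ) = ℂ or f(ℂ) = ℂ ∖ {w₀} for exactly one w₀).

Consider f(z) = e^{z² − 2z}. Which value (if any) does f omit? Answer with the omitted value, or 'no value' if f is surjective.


Little Picard bounds the complement of f(ℂ) to at most one point.
The exponent g(z) = z² − 2z is a nonconstant polynomial, hence surjective onto ℂ. So e^{g(z)} takes every value in {e^w : w ∈ ℂ} = ℂ ∖ {0}. Adding 0 shifts the range to ℂ ∖ {0}. f omits exactly 0.

Omitted value: 0.


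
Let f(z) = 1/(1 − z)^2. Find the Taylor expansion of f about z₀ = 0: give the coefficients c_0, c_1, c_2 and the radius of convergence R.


Let w = z − z₀, so z = z₀ + w.
Then 1 − z = 1 − (z₀ + w) = (1 − z₀) − w = 1 − w.
f(z) = 1/(1 − w)^2 = (1/(1)^2) · (1 − w/(1))^{−2}.
By the binomial series (1−u)^{−2} = Σ_{n≥0} C(n+1, 1) u^n for |u|<1, with u = w/(1):
  c_n = C(n+1, 1) / (1)^(n+2).
  c_0 = 1/(1)^2 = 1.
  c_1 = 2/(1)^3 = 2.
  c_2 = 3/(1)^4 = 3.
The series is valid for |w/d| < 1, i.e. |z − z₀| < |d|.
Radius of convergence: R = |1 − z₀| = |1| = 1 (distance from z₀ to the singularity z = 1).

c_0 = 1, c_1 = 2, c_2 = 3; R = 1.


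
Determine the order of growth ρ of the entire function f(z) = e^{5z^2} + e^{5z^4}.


Each summand is entire of order 2 and 4 respectively (as in the single-exponential case). The order of a sum is at most the max of the orders, so ρ ≤ 4. For the lower bound: on |z|=r choose arg z so that 5z^4 is real positive; then |e^{5z^4}| = e^{5r^4} while |e^{5z^2}| ≤ e^{5r^2} = o(e^{5r^4}). So |f| ≥ e^{5r^4}(1 − o(1)) and ρ ≥ 4. Hence ρ = max(2, 4) = 4.
Therefore ρ = 4.

Order ρ = 4.


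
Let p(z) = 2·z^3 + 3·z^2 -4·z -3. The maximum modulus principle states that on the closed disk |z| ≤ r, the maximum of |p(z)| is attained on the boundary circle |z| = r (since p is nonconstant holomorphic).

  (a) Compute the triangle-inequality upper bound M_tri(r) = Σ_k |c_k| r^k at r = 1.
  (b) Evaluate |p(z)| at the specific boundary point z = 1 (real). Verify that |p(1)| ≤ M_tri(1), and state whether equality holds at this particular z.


Coefficients: c_0 = -3, c_1 = -4, c_2 = 3, c_3 = 2. Radius r = 1.
Part (a). Triangle bound: M_tri(r) = Σ_k |c_k| r^k
  = |-3|·1^0 + |-4|·1^1 + |3|·1^2 + |2|·1^3
  = 3 + 4 + 3 + 2 = 12.
This bounds M(r) := max_{|z|=r} |p(z)| from above; equality holds iff all terms c_k z^k can be made to align in phase at a single z on |z|=r.
Part (b). At z = 1 (real, on the circle |z| = r):
  p(1) = (-3)·1^0 + (-4)·1^1 + (3)·1^2 + (2)·1^3 = -2.
  |p(1)| = 2.
Check: |p(1)| = 2 ≤ 12 = M_tri(1). ✓ Equality does not hold at z = 1 (the coefficients have mixed signs, so the terms do not all align in phase there).

M_tri(1) = 12; |p(1)| = 2; equality at z=1: no.


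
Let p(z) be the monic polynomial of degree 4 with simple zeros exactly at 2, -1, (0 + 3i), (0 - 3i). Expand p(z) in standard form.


The polynomial is p(z) = ∏_{α ∈ S} (z − α), where S = {2, -1, (0 + 3i), (0 - 3i)}.
Expanding the product yields: p(z) = z^4 -z^3 + 7·z^2 -9·z -18.
Note conjugate pairs combine to real quadratics: (z − (0+3i))(z − (0−3i)) = z² + 9.
The resulting polynomial has degree 4 and real coefficients as required.

p(z) = z^4 -z^3 + 7·z^2 -9·z -18.


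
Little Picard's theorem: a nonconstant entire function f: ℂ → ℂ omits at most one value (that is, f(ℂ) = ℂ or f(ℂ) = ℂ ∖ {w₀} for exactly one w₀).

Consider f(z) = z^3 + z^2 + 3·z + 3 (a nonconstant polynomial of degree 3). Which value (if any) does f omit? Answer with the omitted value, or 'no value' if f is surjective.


Little Picard bounds the complement of f(ℂ) to at most one point.
For every w ∈ ℂ, the equation p(z) − w = 0 is a nonconstant polynomial in z and hence has at least one root by the fundamental theorem of algebra. So p is surjective onto ℂ, omitting no value.

Omitted value: no value.


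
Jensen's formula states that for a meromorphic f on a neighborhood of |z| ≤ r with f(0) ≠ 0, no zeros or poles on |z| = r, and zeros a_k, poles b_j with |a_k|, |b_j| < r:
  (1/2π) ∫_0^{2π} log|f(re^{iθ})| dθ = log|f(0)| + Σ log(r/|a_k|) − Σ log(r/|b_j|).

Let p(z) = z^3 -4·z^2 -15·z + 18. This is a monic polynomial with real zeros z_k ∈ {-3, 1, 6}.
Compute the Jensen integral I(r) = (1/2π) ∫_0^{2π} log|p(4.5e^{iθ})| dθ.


Zeros: -3, 1, 6; r = 4.5.
Inside |z| < r: -3, 1. Outside (|z| ≥ r): 6.
p(0) = 18, so log|p(0)| = log(18) = 2.8904.
Apply Jensen: I(r) = log|p(0)| + Σ_k log(r/|z_k|), summed over zeros inside |z| < r.
  log(r/|z_k|) for z_k = -3: log(4.5/3) = 0.4055
  log(r/|z_k|) for z_k = 1: log(4.5/1) = 1.5041
  Outside zeros (6) contribute nothing to the Jensen sum.
Sum over inside zeros: 1.9095.
I(r) = log|p(0)| + (inside sum) = 2.8904 + 1.9095 = 4.7999.
Note: since some zeros are outside |z| ≤ r, the simplified n·log(r) form does NOT apply — only the inside zeros contribute.

I(r) ≈ 4.7999.


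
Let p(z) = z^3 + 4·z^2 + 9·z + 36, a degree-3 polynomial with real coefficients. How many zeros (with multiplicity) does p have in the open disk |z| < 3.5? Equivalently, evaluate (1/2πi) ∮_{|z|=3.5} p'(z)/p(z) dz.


The zeros of p are: -4, (0 + 3i), (0 - 3i).
Their magnitudes are: 4, 3, 3.
Zeros with |z| < R = 3.5: (0 + 3i), (0 - 3i).
Count = 2.
By the argument principle, (1/2πi) ∮_{|z|=R} p'(z)/p(z) dz equals exactly this count.

Number of zeros inside |z| < 3.5: 2.


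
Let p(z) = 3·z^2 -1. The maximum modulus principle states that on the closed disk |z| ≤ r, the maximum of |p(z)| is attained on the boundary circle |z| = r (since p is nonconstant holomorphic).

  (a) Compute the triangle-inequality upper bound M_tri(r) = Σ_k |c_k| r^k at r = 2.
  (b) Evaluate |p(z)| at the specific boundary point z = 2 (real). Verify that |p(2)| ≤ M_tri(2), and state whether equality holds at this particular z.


Coefficients: c_0 = -1, c_1 = 0, c_2 = 3. Radius r = 2.
Part (a). Triangle bound: M_tri(r) = Σ_k |c_k| r^k
  = |-1|·2^0 + |0|·2^1 + |3|·2^2
  = 1 + 0 + 12 = 13.
This bounds M(r) := max_{|z|=r} |p(z)| from above; equality holds iff all terms c_k z^k can be made to align in phase at a single z on |z|=r.
Part (b). At z = 2 (real, on the circle |z| = r):
  p(2) = (-1)·2^0 + (0)·2^1 + (3)·2^2 = 11.
  |p(2)| = 11.
Check: |p(2)| = 11 ≤ 13 = M_tri(2). ✓ Equality does not hold at z = 2 (the coefficients have mixed signs, so the terms do not all align in phase there).

M_tri(2) = 13; |p(2)| = 11; equality at z=2: no.


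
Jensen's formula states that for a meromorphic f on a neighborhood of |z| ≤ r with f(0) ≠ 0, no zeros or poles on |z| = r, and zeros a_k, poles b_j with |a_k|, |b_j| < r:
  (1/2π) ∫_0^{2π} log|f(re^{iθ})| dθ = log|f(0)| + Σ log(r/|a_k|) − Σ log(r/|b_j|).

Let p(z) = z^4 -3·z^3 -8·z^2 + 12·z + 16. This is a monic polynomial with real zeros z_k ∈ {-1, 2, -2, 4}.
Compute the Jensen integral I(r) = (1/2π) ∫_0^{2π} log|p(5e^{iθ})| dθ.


Zeros: -2, -1, 2, 4; r = 5.
Inside |z| < r: -2, -1, 2, 4. Outside (|z| ≥ r): ∅.
p(0) = 16, so log|p(0)| = log(16) = 2.7726.
Apply Jensen: I(r) = log|p(0)| + Σ_k log(r/|z_k|), summed over zeros inside |z| < r.
  log(r/|z_k|) for z_k = -1: log(5/1) = 1.6094
  log(r/|z_k|) for z_k = 2: log(5/2) = 0.9163
  log(r/|z_k|) for z_k = -2: log(5/2) = 0.9163
  log(r/|z_k|) for z_k = 4: log(5/4) = 0.2231
Sum over inside zeros: 3.6652.
I(r) = log|p(0)| + (inside sum) = 2.7726 + 3.6652 = 6.4378.
Closed form (all zeros inside, monic): I(r) = n·log(r) = 4·log(5) = 6.4378. ✓

I(r) ≈ 6.4378.


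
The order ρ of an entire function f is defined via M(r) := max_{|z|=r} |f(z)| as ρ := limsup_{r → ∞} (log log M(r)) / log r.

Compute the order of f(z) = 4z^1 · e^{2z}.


M(r) = max_{|z|=r} |4|·|z|^1·|e^{2z}| = 4·r^1 · e^{2r^1} (the factors attain their maxima compatibly on |z|=r). Then log M(r) = log 4 + 1·log r + 2r^1, dominated by the last term, so log log M(r) ~ 1·log r. The polynomial factor 4z^1 contributes only a log r term and does not affect the order. ρ = 1.
Therefore ρ = 1.

Order ρ = 1.


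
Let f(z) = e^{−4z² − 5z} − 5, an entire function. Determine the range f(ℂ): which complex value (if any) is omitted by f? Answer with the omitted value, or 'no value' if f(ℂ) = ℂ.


Little Picard bounds the complement of f(ℂ) to at most one point.
The exponent g(z) = −4z² − 5z is a nonconstant polynomial, hence surjective onto ℂ. So e^{g(z)} takes every value in {e^w : w ∈ ℂ} = ℂ ∖ {0}. Adding -5 shifts the range to ℂ ∖ {-5}. f omits exactly -5.

Omitted value: -5.


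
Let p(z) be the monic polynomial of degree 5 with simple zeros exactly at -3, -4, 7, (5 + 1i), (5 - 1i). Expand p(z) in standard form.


The polynomial is p(z) = ∏_{α ∈ S} (z − α), where S = {-3, -4, 7, (5 + 1i), (5 - 1i)}.
Expanding the product yields: p(z) = z^5 -10·z^4 -11·z^3 + 286·z^2 -122·z -2184.
Note conjugate pairs combine to real quadratics: (z − (5+1i))(z − (5−1i)) = z² − 10z + 26.
The resulting polynomial has degree 5 and real coefficients as required.

p(z) = z^5 -10·z^4 -11·z^3 + 286·z^2 -122·z -2184.


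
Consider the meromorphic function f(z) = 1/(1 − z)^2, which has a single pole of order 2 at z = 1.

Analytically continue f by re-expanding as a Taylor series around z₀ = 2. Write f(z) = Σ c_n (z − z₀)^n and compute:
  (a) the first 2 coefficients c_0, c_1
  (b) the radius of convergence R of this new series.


Let w = z − z₀, so z = z₀ + w.
Then 1 − z = 1 − (z₀ + w) = (1 − z₀) − w = -1 − w.
f(z) = 1/(-1 − w)^2 = (1/(-1)^2) · (1 − w/(-1))^{−2}.
By the binomial series (1−u)^{−2} = Σ_{n≥0} C(n+1, 1) u^n for |u|<1, with u = w/(-1):
  c_n = C(n+1, 1) / (-1)^(n+2).
  c_0 = 1/(-1)^2 = 1.
  c_1 = 2/(-1)^3 = -2.
The series is valid for |w/d| < 1, i.e. |z − z₀| < |d|.
Radius of convergence: R = |1 − z₀| = |-1| = 1 (distance from z₀ to the singularity z = 1).

c_0 = 1, c_1 = -2; R = 1.


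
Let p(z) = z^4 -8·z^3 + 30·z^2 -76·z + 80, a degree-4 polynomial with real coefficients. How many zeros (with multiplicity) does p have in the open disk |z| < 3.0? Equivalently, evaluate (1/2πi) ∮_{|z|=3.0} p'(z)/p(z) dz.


The zeros of p are: 4, (1 + 3i), (1 - 3i), 2.
Their magnitudes are: 4, 3.162, 3.162, 2.
Zeros with |z| < R = 3.0: 2.
Count = 1.
By the argument principle, (1/2πi) ∮_{|z|=R} p'(z)/p(z) dz equals exactly this count.

Number of zeros inside |z| < 3.0: 1.


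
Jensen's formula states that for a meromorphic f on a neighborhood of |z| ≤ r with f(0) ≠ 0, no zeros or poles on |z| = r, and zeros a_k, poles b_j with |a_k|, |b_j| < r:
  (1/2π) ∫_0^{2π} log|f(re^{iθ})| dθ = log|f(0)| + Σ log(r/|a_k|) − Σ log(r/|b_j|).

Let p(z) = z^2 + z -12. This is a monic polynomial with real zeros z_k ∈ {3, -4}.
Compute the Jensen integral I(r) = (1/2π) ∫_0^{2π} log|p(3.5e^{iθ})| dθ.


Zeros: -4, 3; r = 3.5.
Inside |z| < r: 3. Outside (|z| ≥ r): -4.
p(0) = -12, so log|p(0)| = log(12) = 2.4849.
Apply Jensen: I(r) = log|p(0)| + Σ_k log(r/|z_k|), summed over zeros inside |z| < r.
  log(r/|z_k|) for z_k = 3: log(3.5/3) = 0.1542
  Outside zeros (-4) contribute nothing to the Jensen sum.
Sum over inside zeros: 0.1542.
I(r) = log|p(0)| + (inside sum) = 2.4849 + 0.1542 = 2.6391.
Note: since some zeros are outside |z| ≤ r, the simplified n·log(r) form does NOT apply — only the inside zeros contribute.

I(r) ≈ 2.6391.


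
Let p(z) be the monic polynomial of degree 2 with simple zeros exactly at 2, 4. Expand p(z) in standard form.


The polynomial is p(z) = ∏_{α ∈ S} (z − α), where S = {2, 4}.
Expanding the product yields: p(z) = z^2 -6·z + 8.
The resulting polynomial has degree 2 and real coefficients as required.

p(z) = z^2 -6·z + 8.


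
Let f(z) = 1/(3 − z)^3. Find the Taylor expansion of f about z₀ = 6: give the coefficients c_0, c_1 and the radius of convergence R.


Let w = z − z₀, so z = z₀ + w.
Then 3 − z = 3 − (z₀ + w) = (3 − z₀) − w = -3 − w.
f(z) = 1/(-3 − w)^3 = (1/(-3)^3) · (1 − w/(-3))^{−3}.
By the binomial series (1−u)^{−3} = Σ_{n≥0} C(n+2, 2) u^n for |u|<1, with u = w/(-3):
  c_n = C(n+2, 2) / (-3)^(n+3).
  c_0 = 1/(-3)^3 = -1/27.
  c_1 = 3/(-3)^4 = 1/27.
The series is valid for |w/d| < 1, i.e. |z − z₀| < |d|.
Radius of convergence: R = |3 − z₀| = |-3| = 3 (distance from z₀ to the singularity z = 3).

c_0 = -1/27, c_1 = 1/27; R = 3.


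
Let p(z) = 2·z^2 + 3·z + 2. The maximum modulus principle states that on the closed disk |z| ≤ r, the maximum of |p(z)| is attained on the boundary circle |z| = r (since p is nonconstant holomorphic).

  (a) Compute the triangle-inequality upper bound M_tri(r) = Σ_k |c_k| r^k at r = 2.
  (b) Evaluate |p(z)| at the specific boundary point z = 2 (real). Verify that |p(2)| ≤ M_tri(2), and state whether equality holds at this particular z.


Coefficients: c_0 = 2, c_1 = 3, c_2 = 2. Radius r = 2.
Part (a). Triangle bound: M_tri(r) = Σ_k |c_k| r^k
  = |2|·2^0 + |3|·2^1 + |2|·2^2
  = 2 + 6 + 8 = 16.
This bounds M(r) := max_{|z|=r} |p(z)| from above; equality holds iff all terms c_k z^k can be made to align in phase at a single z on |z|=r.
Part (b). At z = 2 (real, on the circle |z| = r):
  p(2) = (2)·2^0 + (3)·2^1 + (2)·2^2 = 16.
  |p(2)| = 16.
Since all nonzero coefficients share the same sign, |p(2)| = 16 = M_tri(2); the triangle bound is attained at z = 2, so in fact M(r) = 16.

M_tri(2) = 16; |p(2)| = 16; equality at z=2: yes.


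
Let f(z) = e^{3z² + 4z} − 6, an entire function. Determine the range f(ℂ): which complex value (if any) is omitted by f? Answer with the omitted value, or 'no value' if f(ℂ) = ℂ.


Little Picard bounds the complement of f(ℂ) to at most one point.
The exponent g(z) = 3z² + 4z is a nonconstant polynomial, hence surjective onto ℂ. So e^{g(z)} takes every value in {e^w : w ∈ ℂ} = ℂ ∖ {0}. Adding -6 shifts the range to ℂ ∖ {-6}. f omits exactly -6.

Omitted value: -6.


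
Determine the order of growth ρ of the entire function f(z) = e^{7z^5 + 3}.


|e^{7z^5 + 3}| = e^{Re(7·z^5) + 3} ≤ e^{7|z|^5 + 3} = e^{7r^5 + 3} on |z| = r, so ρ ≤ 5. Choosing z on |z|=r so that 7·z^5 is real positive (always possible by picking arg z appropriately) gives |f(z)| = e^{7r^5 + 3}, matching the bound. The additive constant 3 does not affect log log M(r) ~ 5·log r. Hence ρ = 5.
Therefore ρ = 5.

Order ρ = 5.


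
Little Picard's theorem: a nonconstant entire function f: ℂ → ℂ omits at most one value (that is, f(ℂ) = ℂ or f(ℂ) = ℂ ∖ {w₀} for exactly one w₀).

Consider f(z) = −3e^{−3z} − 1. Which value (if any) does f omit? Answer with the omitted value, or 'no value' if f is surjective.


Little Picard bounds the complement of f(ℂ) to at most one point.
e^{−3z} is never zero on ℂ, so -3·e^{−3z} takes every value in ℂ ∖ {0}. Adding -1 shifts the range to ℂ ∖ {-1}. Thus f omits exactly the value -1.

Omitted value: -1.


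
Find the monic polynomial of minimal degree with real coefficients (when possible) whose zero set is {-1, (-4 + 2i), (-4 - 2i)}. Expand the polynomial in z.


The polynomial is p(z) = ∏_{α ∈ S} (z − α), where S = {-1, (-4 + 2i), (-4 - 2i)}.
Expanding the product yields: p(z) = z^3 + 9·z^2 + 28·z + 20.
Note conjugate pairs combine to real quadratics: (z − (-4+2i))(z − (-4−2i)) = z² + 8z + 20.
The resulting polynomial has degree 3 and real coefficients as required.

p(z) = z^3 + 9·z^2 + 28·z + 20.


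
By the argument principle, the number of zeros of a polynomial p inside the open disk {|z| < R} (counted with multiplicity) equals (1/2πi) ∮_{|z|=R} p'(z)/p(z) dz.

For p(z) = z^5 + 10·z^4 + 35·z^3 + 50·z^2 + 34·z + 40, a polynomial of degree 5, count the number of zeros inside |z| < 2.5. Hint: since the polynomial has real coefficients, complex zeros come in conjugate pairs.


The zeros of p are: -4, (0 + 1i), (0 - 1i), (-3 + 1i), (-3 - 1i).
Their magnitudes are: 4, 1, 1, 3.162, 3.162.
Zeros with |z| < R = 2.5: (0 + 1i), (0 - 1i).
Count = 2.
By the argument principle, (1/2πi) ∮_{|z|=R} p'(z)/p(z) dz equals exactly this count.

Number of zeros inside |z| < 2.5: 2.


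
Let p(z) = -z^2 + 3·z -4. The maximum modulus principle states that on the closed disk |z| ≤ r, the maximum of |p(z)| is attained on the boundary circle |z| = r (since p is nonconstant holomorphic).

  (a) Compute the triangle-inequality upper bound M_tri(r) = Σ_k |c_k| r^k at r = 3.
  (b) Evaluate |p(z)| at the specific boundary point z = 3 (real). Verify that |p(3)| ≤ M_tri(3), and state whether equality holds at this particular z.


Coefficients: c_0 = -4, c_1 = 3, c_2 = -1. Radius r = 3.
Part (a). Triangle bound: M_tri(r) = Σ_k |c_k| r^k
  = |-4|·3^0 + |3|·3^1 + |-1|·3^2
  = 4 + 9 + 9 = 22.
This bounds M(r) := max_{|z|=r} |p(z)| from above; equality holds iff all terms c_k z^k can be made to align in phase at a single z on |z|=r.
Part (b). At z = 3 (real, on the circle |z| = r):
  p(3) = (-4)·3^0 + (3)·3^1 + (-1)·3^2 = -4.
  |p(3)| = 4.
Check: |p(3)| = 4 ≤ 22 = M_tri(3). ✓ Equality does not hold at z = 3 (the coefficients have mixed signs, so the terms do not all align in phase there).

M_tri(3) = 22; |p(3)| = 4; equality at z=3: no.


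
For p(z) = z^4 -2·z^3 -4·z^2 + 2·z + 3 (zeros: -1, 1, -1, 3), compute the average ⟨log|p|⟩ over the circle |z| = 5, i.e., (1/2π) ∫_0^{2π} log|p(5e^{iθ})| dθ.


Zeros: -1, -1, 1, 3; r = 5.
Inside |z| < r: -1, -1, 1, 3. Outside (|z| ≥ r): ∅.
p(0) = 3, so log|p(0)| = log(3) = 1.0986.
Apply Jensen: I(r) = log|p(0)| + Σ_k log(r/|z_k|), summed over zeros inside |z| < r.
  log(r/|z_k|) for z_k = -1: log(5/1) = 1.6094
  log(r/|z_k|) for z_k = 1: log(5/1) = 1.6094
  log(r/|z_k|) for z_k = -1: log(5/1) = 1.6094
  log(r/|z_k|) for z_k = 3: log(5/3) = 0.5108
Sum over inside zeros: 5.3391.
I(r) = log|p(0)| + (inside sum) = 1.0986 + 5.3391 = 6.4378.
Closed form (all zeros inside, monic): I(r) = n·log(r) = 4·log(5) = 6.4378. ✓

I(r) ≈ 6.4378.


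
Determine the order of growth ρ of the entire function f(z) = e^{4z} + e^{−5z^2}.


Each summand is entire of order 1 and 2 respectively (as in the single-exponential case). The order of a sum is at most the max of the orders, so ρ ≤ 2. For the lower bound: on |z|=r choose arg z so that -5z^2 is real positive; then |e^{-5z^2}| = e^{5r^2} while |e^{4z}| ≤ e^{4r^1} = o(e^{5r^2}). So |f| ≥ e^{5r^2}(1 − o(1)) and ρ ≥ 2. Hence ρ = max(1, 2) = 2.
Therefore ρ = 2.

Order ρ = 2.


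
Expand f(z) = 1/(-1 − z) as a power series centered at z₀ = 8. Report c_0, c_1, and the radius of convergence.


Let w = z − z₀, so z = z₀ + w.
Then -1 − z = -1 − (z₀ + w) = (-1 − z₀) − w = -9 − w.
f(z) = 1/(-9 − w) = (1/(-9)) · 1/(1 − w/(-9)) = Σ_{n≥0} w^n / (-9)^(n+1).
So c_n = 1/(-9)^(n+1):
  c_0 = 1/(-9)^1 = -1/9.
  c_1 = 1/(-9)^2 = 1/81.
The series is valid for |w/d| < 1, i.e. |z − z₀| < |d|.
Radius of convergence: R = |-1 − z₀| = |-9| = 9 (distance from z₀ to the singularity z = -1).

c_0 = -1/9, c_1 = 1/81; R = 9.


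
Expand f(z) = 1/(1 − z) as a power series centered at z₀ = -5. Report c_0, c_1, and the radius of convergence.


Let w = z − z₀, so z = z₀ + w.
Then 1 − z = 1 − (z₀ + w) = (1 − z₀) − w = 6 − w.
f(z) = 1/(6 − w) = (1/(6)) · 1/(1 − w/(6)) = Σ_{n≥0} w^n / (6)^(n+1).
So c_n = 1/(6)^(n+1):
  c_0 = 1/(6)^1 = 1/6.
  c_1 = 1/(6)^2 = 1/36.
The series is valid for |w/d| < 1, i.e. |z − z₀| < |d|.
Radius of convergence: R = |1 − z₀| = |6| = 6 (distance from z₀ to the singularity z = 1).

c_0 = 1/6, c_1 = 1/36; R = 6.


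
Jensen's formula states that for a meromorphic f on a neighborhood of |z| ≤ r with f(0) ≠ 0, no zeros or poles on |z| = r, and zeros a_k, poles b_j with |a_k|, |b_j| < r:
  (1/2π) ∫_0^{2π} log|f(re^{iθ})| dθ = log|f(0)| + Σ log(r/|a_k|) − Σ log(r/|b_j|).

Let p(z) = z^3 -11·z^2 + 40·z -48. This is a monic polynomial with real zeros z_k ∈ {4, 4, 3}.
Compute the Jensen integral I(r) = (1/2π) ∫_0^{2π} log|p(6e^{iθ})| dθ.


Zeros: 3, 4, 4; r = 6.
Inside |z| < r: 3, 4, 4. Outside (|z| ≥ r): ∅.
p(0) = -48, so log|p(0)| = log(48) = 3.8712.
Apply Jensen: I(r) = log|p(0)| + Σ_k log(r/|z_k|), summed over zeros inside |z| < r.
  log(r/|z_k|) for z_k = 4: log(6/4) = 0.4055
  log(r/|z_k|) for z_k = 4: log(6/4) = 0.4055
  log(r/|z_k|) for z_k = 3: log(6/3) = 0.6931
Sum over inside zeros: 1.5041.
I(r) = log|p(0)| + (inside sum) = 3.8712 + 1.5041 = 5.3753.
Closed form (all zeros inside, monic): I(r) = n·log(r) = 3·log(6) = 5.3753. ✓

I(r) ≈ 5.3753.


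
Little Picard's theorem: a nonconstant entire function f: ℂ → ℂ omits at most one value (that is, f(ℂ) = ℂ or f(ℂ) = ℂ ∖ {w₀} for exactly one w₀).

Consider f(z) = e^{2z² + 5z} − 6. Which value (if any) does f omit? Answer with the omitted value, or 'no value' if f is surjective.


Little Picard bounds the complement of f(ℂ) to at most one point.
The exponent g(z) = 2z² + 5z is a nonconstant polynomial, hence surjective onto ℂ. So e^{g(z)} takes every value in {e^w : w ∈ ℂ} = ℂ ∖ {0}. Adding -6 shifts the range to ℂ ∖ {-6}. f omits exactly -6.

Omitted value: -6.


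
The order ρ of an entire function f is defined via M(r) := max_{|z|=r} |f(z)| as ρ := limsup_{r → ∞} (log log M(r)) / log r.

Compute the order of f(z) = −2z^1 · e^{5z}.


M(r) = max_{|z|=r} |-2|·|z|^1·|e^{5z}| = 2·r^1 · e^{5r^1} (the factors attain their maxima compatibly on |z|=r). Then log M(r) = log 2 + 1·log r + 5r^1, dominated by the last term, so log log M(r) ~ 1·log r. The polynomial factor -2z^1 contributes only a log r term and does not affect the order. ρ = 1.
Therefore ρ = 1.

Order ρ = 1.


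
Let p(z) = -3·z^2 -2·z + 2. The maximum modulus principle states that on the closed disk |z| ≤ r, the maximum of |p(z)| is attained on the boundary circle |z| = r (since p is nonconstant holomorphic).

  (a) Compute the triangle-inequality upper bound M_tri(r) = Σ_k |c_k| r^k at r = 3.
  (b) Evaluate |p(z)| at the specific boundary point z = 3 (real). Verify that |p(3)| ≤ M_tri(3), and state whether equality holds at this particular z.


Coefficients: c_0 = 2, c_1 = -2, c_2 = -3. Radius r = 3.
Part (a). Triangle bound: M_tri(r) = Σ_k |c_k| r^k
  = |2|·3^0 + |-2|·3^1 + |-3|·3^2
  = 2 + 6 + 27 = 35.
This bounds M(r) := max_{|z|=r} |p(z)| from above; equality holds iff all terms c_k z^k can be made to align in phase at a single z on |z|=r.
Part (b). At z = 3 (real, on the circle |z| = r):
  p(3) = (2)·3^0 + (-2)·3^1 + (-3)·3^2 = -31.
  |p(3)| = 31.
Check: |p(3)| = 31 ≤ 35 = M_tri(3). ✓ Equality does not hold at z = 3 (the coefficients have mixed signs, so the terms do not all align in phase there).

M_tri(3) = 35; |p(3)| = 31; equality at z=3: no.


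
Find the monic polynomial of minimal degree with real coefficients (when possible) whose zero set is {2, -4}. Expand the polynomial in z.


The polynomial is p(z) = ∏_{α ∈ S} (z − α), where S = {2, -4}.
Expanding the product yields: p(z) = z^2 + 2·z -8.
The resulting polynomial has degree 2 and real coefficients as required.

p(z) = z^2 + 2·z -8.


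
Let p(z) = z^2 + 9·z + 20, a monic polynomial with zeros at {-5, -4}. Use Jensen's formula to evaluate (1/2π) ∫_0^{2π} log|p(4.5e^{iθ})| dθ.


Zeros: -5, -4; r = 4.5.
Inside |z| < r: -4. Outside (|z| ≥ r): -5.
p(0) = 20, so log|p(0)| = log(20) = 2.9957.
Apply Jensen: I(r) = log|p(0)| + Σ_k log(r/|z_k|), summed over zeros inside |z| < r.
  log(r/|z_k|) for z_k = -4: log(4.5/4) = 0.1178
  Outside zeros (-5) contribute nothing to the Jensen sum.
Sum over inside zeros: 0.1178.
I(r) = log|p(0)| + (inside sum) = 2.9957 + 0.1178 = 3.1135.
Note: since some zeros are outside |z| ≤ r, the simplified n·log(r) form does NOT apply — only the inside zeros contribute.

I(r) ≈ 3.1135.


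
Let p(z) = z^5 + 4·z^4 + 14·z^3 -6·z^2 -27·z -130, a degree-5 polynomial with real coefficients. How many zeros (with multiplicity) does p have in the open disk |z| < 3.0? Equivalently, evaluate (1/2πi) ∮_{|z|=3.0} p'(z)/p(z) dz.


The zeros of p are: (-1 + 2i), (-1 - 2i), 2, (-2 + 3i), (-2 - 3i).
Their magnitudes are: 2.236, 2.236, 2, 3.606, 3.606.
Zeros with |z| < R = 3.0: (-1 + 2i), (-1 - 2i), 2.
Count = 3.
By the argument principle, (1/2πi) ∮_{|z|=R} p'(z)/p(z) dz equals exactly this count.

Number of zeros inside |z| < 3.0: 3.


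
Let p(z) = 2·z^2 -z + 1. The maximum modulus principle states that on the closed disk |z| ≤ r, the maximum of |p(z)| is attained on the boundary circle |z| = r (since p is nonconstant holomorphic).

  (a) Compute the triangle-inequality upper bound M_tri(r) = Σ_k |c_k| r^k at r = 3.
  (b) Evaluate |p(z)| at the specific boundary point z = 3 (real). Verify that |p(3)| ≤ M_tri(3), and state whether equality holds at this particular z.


Coefficients: c_0 = 1, c_1 = -1, c_2 = 2. Radius r = 3.
Part (a). Triangle bound: M_tri(r) = Σ_k |c_k| r^k
  = |1|·3^0 + |-1|·3^1 + |2|·3^2
  = 1 + 3 + 18 = 22.
This bounds M(r) := max_{|z|=r} |p(z)| from above; equality holds iff all terms c_k z^k can be made to align in phase at a single z on |z|=r.
Part (b). At z = 3 (real, on the circle |z| = r):
  p(3) = (1)·3^0 + (-1)·3^1 + (2)·3^2 = 16.
  |p(3)| = 16.
Check: |p(3)| = 16 ≤ 22 = M_tri(3). ✓ Equality does not hold at z = 3 (the coefficients have mixed signs, so the terms do not all align in phase there).

M_tri(3) = 22; |p(3)| = 16; equality at z=3: no.


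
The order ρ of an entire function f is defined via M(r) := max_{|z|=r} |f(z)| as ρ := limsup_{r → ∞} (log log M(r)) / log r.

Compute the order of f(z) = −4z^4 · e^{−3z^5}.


M(r) = max_{|z|=r} |-4|·|z|^4·|e^{−3z^5}| = 4·r^4 · e^{3r^5} (the factors attain their maxima compatibly on |z|=r). Then log M(r) = log 4 + 4·log r + 3r^5, dominated by the last term, so log log M(r) ~ 5·log r. The polynomial factor -4z^4 contributes only a log r term and does not affect the order. ρ = 5.
Therefore ρ = 5.

Order ρ = 5.


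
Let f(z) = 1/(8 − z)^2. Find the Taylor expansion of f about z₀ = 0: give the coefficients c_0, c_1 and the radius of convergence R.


Let w = z − z₀, so z = z₀ + w.
Then 8 − z = 8 − (z₀ + w) = (8 − z₀) − w = 8 − w.
f(z) = 1/(8 − w)^2 = (1/(8)^2) · (1 − w/(8))^{−2}.
By the binomial series (1−u)^{−2} = Σ_{n≥0} C(n+1, 1) u^n for |u|<1, with u = w/(8):
  c_n = C(n+1, 1) / (8)^(n+2).
  c_0 = 1/(8)^2 = 1/64.
  c_1 = 2/(8)^3 = 1/256.
The series is valid for |w/d| < 1, i.e. |z − z₀| < |d|.
Radius of convergence: R = |8 − z₀| = |8| = 8 (distance from z₀ to the singularity z = 8).

c_0 = 1/64, c_1 = 1/256; R = 8.


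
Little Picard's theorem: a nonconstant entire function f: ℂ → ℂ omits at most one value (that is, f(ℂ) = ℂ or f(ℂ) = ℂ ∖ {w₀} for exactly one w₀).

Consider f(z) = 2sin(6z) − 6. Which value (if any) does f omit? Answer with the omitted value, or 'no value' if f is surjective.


Little Picard bounds the complement of f(ℂ) to at most one point.
sin is entire and surjective onto ℂ: for every w ∈ ℂ, sin(ζ) = w has a solution ζ ∈ ℂ (e.g., via the complex inverse arcsin). With ζ = 6z this gives z = ζ/(6). Then 2·sin(6z) takes every value in 2·ℂ = ℂ, and adding -6 is a bijection of ℂ. So f is surjective and omits no value. (Note: only on the real line is sin bounded by [−1, 1].)

Omitted value: no value.


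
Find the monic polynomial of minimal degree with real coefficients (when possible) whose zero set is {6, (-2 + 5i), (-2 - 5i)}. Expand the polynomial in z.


The polynomial is p(z) = ∏_{α ∈ S} (z − α), where S = {6, (-2 + 5i), (-2 - 5i)}.
Expanding the product yields: p(z) = z^3 -2·z^2 + 5·z -174.
Note conjugate pairs combine to real quadratics: (z − (-2+5i))(z − (-2−5i)) = z² + 4z + 29.
The resulting polynomial has degree 3 and real coefficients as required.

p(z) = z^3 -2·z^2 + 5·z -174.


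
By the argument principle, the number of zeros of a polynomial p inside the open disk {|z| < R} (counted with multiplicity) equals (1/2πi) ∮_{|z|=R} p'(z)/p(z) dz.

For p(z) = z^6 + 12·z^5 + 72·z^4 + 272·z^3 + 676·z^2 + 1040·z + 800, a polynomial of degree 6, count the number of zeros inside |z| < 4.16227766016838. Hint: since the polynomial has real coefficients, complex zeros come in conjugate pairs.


The zeros of p are: (-2 + 2i), (-2 - 2i), (-1 + 3i), (-1 - 3i), (-3 + 1i), (-3 - 1i).
Their magnitudes are: 2.828, 2.828, 3.162, 3.162, 3.162, 3.162.
Zeros with |z| < R = 4.16227766016838: (-2 + 2i), (-2 - 2i), (-1 + 3i), (-1 - 3i), (-3 + 1i), (-3 - 1i).
Count = 6.
By the argument principle, (1/2πi) ∮_{|z|=R} p'(z)/p(z) dz equals exactly this count.

Number of zeros inside |z| < 4.16227766016838: 6.


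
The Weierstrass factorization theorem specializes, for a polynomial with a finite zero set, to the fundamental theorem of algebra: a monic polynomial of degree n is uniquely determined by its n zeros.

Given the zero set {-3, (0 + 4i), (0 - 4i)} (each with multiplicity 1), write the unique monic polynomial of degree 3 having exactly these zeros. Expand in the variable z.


The polynomial is p(z) = ∏_{α ∈ S} (z − α), where S = {-3, (0 + 4i), (0 - 4i)}.
Expanding the product yields: p(z) = z^3 + 3·z^2 + 16·z + 48.
Note conjugate pairs combine to real quadratics: (z − (0+4i))(z − (0−4i)) = z² + 16.
The resulting polynomial has degree 3 and real coefficients as required.

p(z) = z^3 + 3·z^2 + 16·z + 48.


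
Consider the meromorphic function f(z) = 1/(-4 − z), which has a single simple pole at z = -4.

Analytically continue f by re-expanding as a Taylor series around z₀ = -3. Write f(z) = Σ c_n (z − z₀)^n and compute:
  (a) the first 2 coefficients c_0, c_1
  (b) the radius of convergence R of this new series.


Let w = z − z₀, so z = z₀ + w.
Then -4 − z = -4 − (z₀ + w) = (-4 − z₀) − w = -1 − w.
f(z) = 1/(-1 − w) = (1/(-1)) · 1/(1 − w/(-1)) = Σ_{n≥0} w^n / (-1)^(n+1).
So c_n = 1/(-1)^(n+1):
  c_0 = 1/(-1)^1 = -1.
  c_1 = 1/(-1)^2 = 1.
The series is valid for |w/d| < 1, i.e. |z − z₀| < |d|.
Radius of convergence: R = |-4 − z₀| = |-1| = 1 (distance from z₀ to the singularity z = -4).

c_0 = -1, c_1 = 1; R = 1.


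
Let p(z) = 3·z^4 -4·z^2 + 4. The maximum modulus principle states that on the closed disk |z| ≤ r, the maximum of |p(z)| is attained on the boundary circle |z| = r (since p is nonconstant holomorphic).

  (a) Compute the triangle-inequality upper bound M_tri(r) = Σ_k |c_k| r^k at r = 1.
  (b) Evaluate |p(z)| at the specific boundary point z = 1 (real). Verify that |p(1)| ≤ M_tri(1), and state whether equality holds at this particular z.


Coefficients: c_0 = 4, c_1 = 0, c_2 = -4, c_3 = 0, c_4 = 3. Radius r = 1.
Part (a). Triangle bound: M_tri(r) = Σ_k |c_k| r^k
  = |4|·1^0 + |0|·1^1 + |-4|·1^2 + |0|·1^3 + |3|·1^4
  = 4 + 0 + 4 + 0 + 3 = 11.
This bounds M(r) := max_{|z|=r} |p(z)| from above; equality holds iff all terms c_k z^k can be made to align in phase at a single z on |z|=r.
Part (b). At z = 1 (real, on the circle |z| = r):
  p(1) = (4)·1^0 + (0)·1^1 + (-4)·1^2 + (0)·1^3 + (3)·1^4 = 3.
  |p(1)| = 3.
Check: |p(1)| = 3 ≤ 11 = M_tri(1). ✓ Equality does not hold at z = 1 (the coefficients have mixed signs, so the terms do not all align in phase there).

M_tri(1) = 11; |p(1)| = 3; equality at z=1: no.


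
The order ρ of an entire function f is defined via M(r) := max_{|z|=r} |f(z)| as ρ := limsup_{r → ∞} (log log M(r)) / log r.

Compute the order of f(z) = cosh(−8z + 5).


cosh(w) is a linear combination of e^{iw} and e^{−iw} (or e^w, e^{−w} in the hyperbolic case), so |cosh(w)| ≤ e^{|w|}. With w = −8z + 5, |w| ≤ 8|z| + 5 = 8r + 5 on |z| = r, giving M(r) ≤ e^{8r + 5}, so ρ ≤ 1. On a suitable ray (z = it for sin/cos; z = t for sinh/cosh, t real → ∞), |cosh(−8z + 5)| grows like e^{8|t|}/2, so ρ ≥ 1. Hence ρ = 1.
Therefore ρ = 1.

Order ρ = 1.


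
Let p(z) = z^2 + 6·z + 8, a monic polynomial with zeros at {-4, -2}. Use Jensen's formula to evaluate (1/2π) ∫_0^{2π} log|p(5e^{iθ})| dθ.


Zeros: -4, -2; r = 5.
Inside |z| < r: -4, -2. Outside (|z| ≥ r): ∅.
p(0) = 8, so log|p(0)| = log(8) = 2.0794.
Apply Jensen: I(r) = log|p(0)| + Σ_k log(r/|z_k|), summed over zeros inside |z| < r.
  log(r/|z_k|) for z_k = -4: log(5/4) = 0.2231
  log(r/|z_k|) for z_k = -2: log(5/2) = 0.9163
Sum over inside zeros: 1.1394.
I(r) = log|p(0)| + (inside sum) = 2.0794 + 1.1394 = 3.2189.
Closed form (all zeros inside, monic): I(r) = n·log(r) = 2·log(5) = 3.2189. ✓

I(r) ≈ 3.2189.


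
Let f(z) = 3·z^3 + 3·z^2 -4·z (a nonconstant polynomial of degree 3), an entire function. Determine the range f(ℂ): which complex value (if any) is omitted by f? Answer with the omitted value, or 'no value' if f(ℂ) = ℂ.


Little Picard bounds the complement of f(ℂ) to at most one point.
For every w ∈ ℂ, the equation p(z) − w = 0 is a nonconstant polynomial in z and hence has at least one root by the fundamental theorem of algebra. So p is surjective onto ℂ, omitting no value.

Omitted value: no value.


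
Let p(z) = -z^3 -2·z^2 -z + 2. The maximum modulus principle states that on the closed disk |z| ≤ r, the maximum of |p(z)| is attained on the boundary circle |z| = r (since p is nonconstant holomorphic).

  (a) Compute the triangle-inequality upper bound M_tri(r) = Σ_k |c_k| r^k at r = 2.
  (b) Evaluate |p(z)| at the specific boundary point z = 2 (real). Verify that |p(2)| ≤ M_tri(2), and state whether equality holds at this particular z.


Coefficients: c_0 = 2, c_1 = -1, c_2 = -2, c_3 = -1. Radius r = 2.
Part (a). Triangle bound: M_tri(r) = Σ_k |c_k| r^k
  = |2|·2^0 + |-1|·2^1 + |-2|·2^2 + |-1|·2^3
  = 2 + 2 + 8 + 8 = 20.
This bounds M(r) := max_{|z|=r} |p(z)| from above; equality holds iff all terms c_k z^k can be made to align in phase at a single z on |z|=r.
Part (b). At z = 2 (real, on the circle |z| = r):
  p(2) = (2)·2^0 + (-1)·2^1 + (-2)·2^2 + (-1)·2^3 = -16.
  |p(2)| = 16.
Check: |p(2)| = 16 ≤ 20 = M_tri(2). ✓ Equality does not hold at z = 2 (the coefficients have mixed signs, so the terms do not all align in phase there).

M_tri(2) = 20; |p(2)| = 16; equality at z=2: no.


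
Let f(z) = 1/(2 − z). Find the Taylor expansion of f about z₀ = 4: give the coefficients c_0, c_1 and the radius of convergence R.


Let w = z − z₀, so z = z₀ + w.
Then 2 − z = 2 − (z₀ + w) = (2 − z₀) − w = -2 − w.
f(z) = 1/(-2 − w) = (1/(-2)) · 1/(1 − w/(-2)) = Σ_{n≥0} w^n / (-2)^(n+1).
So c_n = 1/(-2)^(n+1):
  c_0 = 1/(-2)^1 = -1/2.
  c_1 = 1/(-2)^2 = 1/4.
The series is valid for |w/d| < 1, i.e. |z − z₀| < |d|.
Radius of convergence: R = |2 − z₀| = |-2| = 2 (distance from z₀ to the singularity z = 2).

c_0 = -1/2, c_1 = 1/4; R = 2.


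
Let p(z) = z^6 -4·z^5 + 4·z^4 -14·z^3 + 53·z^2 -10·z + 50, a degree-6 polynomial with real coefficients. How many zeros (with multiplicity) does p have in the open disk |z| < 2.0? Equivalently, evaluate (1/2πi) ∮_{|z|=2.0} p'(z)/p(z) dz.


The zeros of p are: (0 + 1i), (0 - 1i), (3 + 1i), (3 - 1i), (-1 + 2i), (-1 - 2i).
Their magnitudes are: 1, 1, 3.162, 3.162, 2.236, 2.236.
Zeros with |z| < R = 2.0: (0 + 1i), (0 - 1i).
Count = 2.
By the argument principle, (1/2πi) ∮_{|z|=R} p'(z)/p(z) dz equals exactly this count.

Number of zeros inside |z| < 2.0: 2.


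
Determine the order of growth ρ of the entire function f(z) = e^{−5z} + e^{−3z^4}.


Each summand is entire of order 1 and 4 respectively (as in the single-exponential case). The order of a sum is at most the max of the orders, so ρ ≤ 4. For the lower bound: on |z|=r choose arg z so that -3z^4 is real positive; then |e^{-3z^4}| = e^{3r^4} while |e^{-5z}| ≤ e^{5r^1} = o(e^{3r^4}). So |f| ≥ e^{3r^4}(1 − o(1)) and ρ ≥ 4. Hence ρ = max(1, 4) = 4.
Therefore ρ = 4.

Order ρ = 4.


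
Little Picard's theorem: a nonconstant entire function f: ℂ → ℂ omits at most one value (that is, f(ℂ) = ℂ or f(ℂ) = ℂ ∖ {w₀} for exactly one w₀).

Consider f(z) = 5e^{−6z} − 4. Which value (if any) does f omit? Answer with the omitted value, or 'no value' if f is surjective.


Little Picard bounds the complement of f(ℂ) to at most one point.
e^{−6z} is never zero on ℂ, so 5·e^{−6z} takes every value in ℂ ∖ {0}. Adding -4 shifts the range to ℂ ∖ {-4}. Thus f omits exactly the value -4.

Omitted value: -4.


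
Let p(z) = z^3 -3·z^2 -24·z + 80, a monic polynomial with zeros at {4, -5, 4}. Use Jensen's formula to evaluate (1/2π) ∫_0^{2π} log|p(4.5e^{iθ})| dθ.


Zeros: -5, 4, 4; r = 4.5.
Inside |z| < r: 4, 4. Outside (|z| ≥ r): -5.
p(0) = 80, so log|p(0)| = log(80) = 4.3820.
Apply Jensen: I(r) = log|p(0)| + Σ_k log(r/|z_k|), summed over zeros inside |z| < r.
  log(r/|z_k|) for z_k = 4: log(4.5/4) = 0.1178
  log(r/|z_k|) for z_k = 4: log(4.5/4) = 0.1178
  Outside zeros (-5) contribute nothing to the Jensen sum.
Sum over inside zeros: 0.2356.
I(r) = log|p(0)| + (inside sum) = 4.3820 + 0.2356 = 4.6176.
Note: since some zeros are outside |z| ≤ r, the simplified n·log(r) form does NOT apply — only the inside zeros contribute.

I(r) ≈ 4.6176.
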